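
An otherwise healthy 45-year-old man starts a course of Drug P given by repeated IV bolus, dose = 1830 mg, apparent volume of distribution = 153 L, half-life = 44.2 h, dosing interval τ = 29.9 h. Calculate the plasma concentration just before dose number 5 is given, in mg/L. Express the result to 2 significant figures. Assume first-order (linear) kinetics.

C₀ per dose = Dose / Vd = 1830 / 153 = 11.96 mg/L
k = ln2 / t½ = 0.693147 / 44.2 = 0.01568 h⁻¹
Fraction remaining after one interval: r = e^(−kτ) = e^(−0.01568 × 29.9) = 0.6257
Before dose 5, 4 doses have been given (aged 1τ, 2τ, 3τ, 4τ).
C_trough = C₀ × (r + r² + … + r^4) = C₀ × r(1−r^4)/(1−r)
        = 11.96 × 0.6257 × (1 − 0.1533) / (1 − 0.6257) = 16.93 mg/L

17 mg/L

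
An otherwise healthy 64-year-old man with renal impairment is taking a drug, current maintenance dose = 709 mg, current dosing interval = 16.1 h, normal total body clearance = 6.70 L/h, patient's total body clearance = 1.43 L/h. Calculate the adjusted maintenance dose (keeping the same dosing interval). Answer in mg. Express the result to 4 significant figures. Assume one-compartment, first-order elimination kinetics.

To keep the same average steady-state level, dosing rate must scale with clearance.
CL ratio = 1.43 / 6.70 = 0.2134
New dose (same interval) = 709 × 0.2134 = 151.3 mg

151.3 mg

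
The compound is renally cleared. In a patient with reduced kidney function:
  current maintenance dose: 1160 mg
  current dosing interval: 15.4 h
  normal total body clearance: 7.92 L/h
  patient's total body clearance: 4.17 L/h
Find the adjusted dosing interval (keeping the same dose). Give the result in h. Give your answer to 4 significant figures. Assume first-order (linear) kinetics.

To keep the same average steady-state level, dosing rate must scale with clearance.
CL ratio = 4.17 / 7.92 = 0.5265
New interval (same dose) = 15.4 / 0.5265 = 29.25 h

29.25 h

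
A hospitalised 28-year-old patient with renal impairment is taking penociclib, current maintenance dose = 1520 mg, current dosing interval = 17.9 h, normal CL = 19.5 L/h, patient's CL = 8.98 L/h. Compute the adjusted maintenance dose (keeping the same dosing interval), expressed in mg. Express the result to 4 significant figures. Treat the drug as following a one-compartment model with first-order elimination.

To keep the same average steady-state level, dosing rate must scale with clearance.
CL ratio = 8.98 / 19.5 = 0.4605
New dose (same interval) = 1520 × 0.4605 = 700.0 mg

700.0 mg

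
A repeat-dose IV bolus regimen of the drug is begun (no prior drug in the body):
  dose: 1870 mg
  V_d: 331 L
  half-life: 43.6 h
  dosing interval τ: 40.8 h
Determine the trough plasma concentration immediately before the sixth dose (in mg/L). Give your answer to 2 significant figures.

C₀ per dose = Dose / Vd = 1870 / 331 = 5.650 mg/L
k = ln2 / t½ = 0.693147 / 43.6 = 0.01590 h⁻¹
Fraction remaining after one interval: r = e^(−kτ) = e^(−0.01590 × 40.8) = 0.5227
Before dose 6, 5 doses have been given (aged 1τ, 2τ, 3τ, 4τ, 5τ).
C_trough = C₀ × (r + r² + … + r^5) = C₀ × r(1−r^5)/(1−r)
        = 5.650 × 0.5227 × (1 − 0.03902) / (1 − 0.5227) = 5.946 mg/L

5.9 mg/L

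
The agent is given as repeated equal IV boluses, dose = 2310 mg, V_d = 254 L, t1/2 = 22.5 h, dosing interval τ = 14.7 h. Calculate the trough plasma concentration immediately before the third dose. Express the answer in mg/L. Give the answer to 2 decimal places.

C₀ per dose = Dose / Vd = 2310 / 254 = 9.094 mg/L
k = ln2 / t½ = 0.693147 / 22.5 = 0.03081 h⁻¹
Fraction remaining after one interval: r = e^(−kτ) = e^(−0.03081 × 14.7) = 0.6358
Before dose 3, 2 doses have been given (aged 1τ, 2τ).
C_trough = C₀ × (r + r²) = 9.094 × (0.6358 + 0.4042) = 9.458 mg/L

9.46 mg/L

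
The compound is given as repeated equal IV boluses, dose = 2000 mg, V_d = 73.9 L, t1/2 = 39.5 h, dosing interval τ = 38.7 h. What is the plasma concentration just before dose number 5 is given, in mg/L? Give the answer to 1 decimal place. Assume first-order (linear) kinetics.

C₀ per dose = Dose / Vd = 2000 / 73.9 = 27.06 mg/L
k = ln2 / t½ = 0.693147 / 39.5 = 0.01755 h⁻¹
Fraction remaining after one interval: r = e^(−kτ) = e^(−0.01755 × 38.7) = 0.5070
Before dose 5, 4 doses have been given (aged 1τ, 2τ, 3τ, 4τ).
C_trough = C₀ × (r + r² + … + r^4) = C₀ × r(1−r^4)/(1−r)
        = 27.06 × 0.5070 × (1 − 0.06607) / (1 − 0.5070) = 25.99 mg/L

26.0 mg/L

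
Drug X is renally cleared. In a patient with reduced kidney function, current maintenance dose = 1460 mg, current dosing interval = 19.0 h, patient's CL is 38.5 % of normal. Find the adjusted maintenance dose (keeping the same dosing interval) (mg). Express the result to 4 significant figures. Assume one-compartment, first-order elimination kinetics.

To keep the same average steady-state level, dosing rate must scale with clearance.
CL ratio = 38.5 / 100 = 0.3850
New dose (same interval) = 1460 × 0.3850 = 562.1 mg

562.1 mg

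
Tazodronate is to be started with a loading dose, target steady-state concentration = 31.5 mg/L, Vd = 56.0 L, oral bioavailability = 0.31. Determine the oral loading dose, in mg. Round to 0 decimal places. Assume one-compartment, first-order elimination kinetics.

LD = Css × Vd / F = 31.5 × 56.0 / 0.31 = 5690 mg

5690 mg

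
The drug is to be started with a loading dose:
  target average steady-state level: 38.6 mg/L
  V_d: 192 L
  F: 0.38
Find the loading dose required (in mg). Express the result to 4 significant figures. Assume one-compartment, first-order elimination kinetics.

19500 mg

LD = Css × Vd / F = 38.6 × 192 / 0.38 = 19500 mg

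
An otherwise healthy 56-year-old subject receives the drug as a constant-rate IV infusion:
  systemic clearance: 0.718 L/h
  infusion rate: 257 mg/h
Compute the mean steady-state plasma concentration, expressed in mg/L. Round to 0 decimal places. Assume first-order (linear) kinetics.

358 mg/L

At steady state Css = R₀ / CL = 257 / 0.7180 = 357.9 mg/L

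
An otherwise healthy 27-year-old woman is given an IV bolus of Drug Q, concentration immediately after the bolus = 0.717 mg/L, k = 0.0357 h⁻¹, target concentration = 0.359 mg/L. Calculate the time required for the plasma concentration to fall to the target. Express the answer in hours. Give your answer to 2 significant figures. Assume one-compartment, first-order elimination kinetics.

19 h

t = ln(C₀ / C) / k = ln(0.7170 / 0.359) / 0.03570
  = ln(1.997) / 0.03570 = 0.6916 / 0.03570 = 19.37 h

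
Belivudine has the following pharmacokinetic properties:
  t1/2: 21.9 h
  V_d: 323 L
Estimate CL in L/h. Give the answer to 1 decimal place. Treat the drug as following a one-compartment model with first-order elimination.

10.2 L/h

k = ln2 / t½ = 0.693147 / 21.9 = 0.03165 h⁻¹
CL = k × Vd = 0.03165 × 323 = 10.22 L/h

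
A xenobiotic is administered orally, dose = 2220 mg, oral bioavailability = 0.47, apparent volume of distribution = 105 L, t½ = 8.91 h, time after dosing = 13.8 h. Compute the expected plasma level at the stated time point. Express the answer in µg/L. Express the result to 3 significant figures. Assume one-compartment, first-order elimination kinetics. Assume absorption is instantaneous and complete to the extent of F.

3400 µg/L

Amount reaching circulation = F × Dose = 0.47 × 2220 = 1043 mg
C₀ = F·Dose / Vd = 1043 / 105 = 9.933 mg/L
k = ln2 / t½ = 0.693147 / 8.91 = 0.07779 h⁻¹
C = C₀ · e^(−k·t) = 9.933 × e^(−0.07779 × 13.8)
  = 9.933 × 0.3418 = 3.395 mg/L
Convert: 3.395 mg/L × 1000 = 3395 µg/L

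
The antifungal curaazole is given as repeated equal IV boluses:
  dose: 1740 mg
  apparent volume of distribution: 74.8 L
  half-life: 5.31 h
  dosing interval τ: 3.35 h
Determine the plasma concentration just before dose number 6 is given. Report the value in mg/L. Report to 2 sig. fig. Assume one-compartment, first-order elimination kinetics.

38 mg/L

C₀ per dose = Dose / Vd = 1740 / 74.8 = 23.26 mg/L
k = ln2 / t½ = 0.693147 / 5.31 = 0.1305 h⁻¹
Fraction remaining after one interval: r = e^(−kτ) = e^(−0.1305 × 3.35) = 0.6459
Before dose 6, 5 doses have been given (aged 1τ, 2τ, 3τ, 4τ, 5τ).
C_trough = C₀ × (r + r² + … + r^5) = C₀ × r(1−r^5)/(1−r)
        = 23.26 × 0.6459 × (1 − 0.1124) / (1 − 0.6459) = 37.66 mg/L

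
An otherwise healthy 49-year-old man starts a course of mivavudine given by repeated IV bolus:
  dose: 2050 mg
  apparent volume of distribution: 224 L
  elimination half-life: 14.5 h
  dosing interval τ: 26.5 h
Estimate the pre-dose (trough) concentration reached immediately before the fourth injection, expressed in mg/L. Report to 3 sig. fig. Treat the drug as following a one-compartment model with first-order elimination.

C₀ per dose = Dose / Vd = 2050 / 224 = 9.152 mg/L
k = ln2 / t½ = 0.693147 / 14.5 = 0.04780 h⁻¹
Fraction remaining after one interval: r = e^(−kτ) = e^(−0.04780 × 26.5) = 0.2818
Before dose 4, 3 doses have been given (aged 1τ, 2τ, 3τ).
C_trough = C₀ × (r + r² + … + r^3) = C₀ × r(1−r^3)/(1−r)
        = 9.152 × 0.2818 × (1 − 0.02238) / (1 − 0.2818) = 3.511 mg/L

3.51 mg/L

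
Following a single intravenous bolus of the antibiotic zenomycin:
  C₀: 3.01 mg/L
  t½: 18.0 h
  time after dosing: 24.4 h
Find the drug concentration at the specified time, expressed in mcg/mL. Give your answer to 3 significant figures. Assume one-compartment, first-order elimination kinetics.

1.18 mcg/mL

k = ln2 / t½ = 0.693147 / 18.0 = 0.03851 h⁻¹
C = C₀ · e^(−k·t) = 3.010 × e^(−0.03851 × 24.4)
  = 3.010 × 0.3908 = 1.176 mg/L
(1.176 mg/L = 1.176 mcg/mL)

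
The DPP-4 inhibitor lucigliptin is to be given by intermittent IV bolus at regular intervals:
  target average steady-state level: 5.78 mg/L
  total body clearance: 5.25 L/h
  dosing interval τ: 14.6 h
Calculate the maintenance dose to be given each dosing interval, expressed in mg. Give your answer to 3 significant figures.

443 mg

At steady state, Dose/τ = Css × CL.
Dose = Css × CL × τ = 5.78 × 5.250 × 14.6 = 443.0 mg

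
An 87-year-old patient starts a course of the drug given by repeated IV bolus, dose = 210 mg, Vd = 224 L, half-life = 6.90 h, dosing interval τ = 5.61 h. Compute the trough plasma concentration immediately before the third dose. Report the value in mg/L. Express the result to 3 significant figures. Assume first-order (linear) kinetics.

0.837 mg/L

C₀ per dose = Dose / Vd = 210 / 224 = 0.9375 mg/L
k = ln2 / t½ = 0.693147 / 6.90 = 0.1005 h⁻¹
Fraction remaining after one interval: r = e^(−kτ) = e^(−0.1005 × 5.61) = 0.5690
Before dose 3, 2 doses have been given (aged 1τ, 2τ).
C_trough = C₀ × (r + r²) = 0.9375 × (0.5690 + 0.3238) = 0.8370 mg/L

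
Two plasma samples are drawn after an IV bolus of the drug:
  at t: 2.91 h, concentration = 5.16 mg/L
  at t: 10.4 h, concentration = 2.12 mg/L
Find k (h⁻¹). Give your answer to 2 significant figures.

0.12 h⁻¹

k = ln(C₁/C₂) / (t₂ − t₁) = ln(5.16/2.12) / (10.4 − 2.91)
  = 0.8895 / 7.490 = 0.1188 h⁻¹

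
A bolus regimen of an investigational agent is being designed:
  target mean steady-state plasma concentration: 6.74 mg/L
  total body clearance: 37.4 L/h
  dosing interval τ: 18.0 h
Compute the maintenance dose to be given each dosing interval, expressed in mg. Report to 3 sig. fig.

At steady state, Dose/τ = Css × CL.
Dose = Css × CL × τ = 6.74 × 37.40 × 18.0 = 4537 mg

4540 mg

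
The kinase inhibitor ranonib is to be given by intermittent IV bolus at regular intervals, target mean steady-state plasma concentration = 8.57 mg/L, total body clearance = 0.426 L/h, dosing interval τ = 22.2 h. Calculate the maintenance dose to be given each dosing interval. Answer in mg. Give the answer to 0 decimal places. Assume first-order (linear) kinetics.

81 mg

At steady state, Dose/τ = Css × CL.
Dose = Css × CL × τ = 8.57 × 0.4260 × 22.2 = 81.05 mg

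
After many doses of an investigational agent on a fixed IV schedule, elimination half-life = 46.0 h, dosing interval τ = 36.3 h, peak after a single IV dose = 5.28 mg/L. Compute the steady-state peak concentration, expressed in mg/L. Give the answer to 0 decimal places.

13 mg/L

k = ln2 / t½ = 0.693147 / 46.0 = 0.01507 h⁻¹
e^(−kτ) = e^(−0.01507 × 36.3) = 0.5787
Accumulation ratio R = 1 / (1 − e^(−kτ)) = 1 / (1 − 0.5787) = 2.374
Steady-state peak = C₀ × R = 5.28 × 2.374 = 12.53 mg/L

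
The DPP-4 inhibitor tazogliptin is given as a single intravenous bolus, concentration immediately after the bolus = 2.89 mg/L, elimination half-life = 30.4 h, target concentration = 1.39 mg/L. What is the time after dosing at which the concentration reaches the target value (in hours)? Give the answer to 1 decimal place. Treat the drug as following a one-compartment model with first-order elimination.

k = ln2 / t½ = 0.693147 / 30.4 = 0.02280 h⁻¹
t = ln(C₀ / C) / k = ln(2.890 / 1.39) / 0.02280
  = ln(2.079) / 0.02280 = 0.7319 / 0.02280 = 32.10 h

32.1 h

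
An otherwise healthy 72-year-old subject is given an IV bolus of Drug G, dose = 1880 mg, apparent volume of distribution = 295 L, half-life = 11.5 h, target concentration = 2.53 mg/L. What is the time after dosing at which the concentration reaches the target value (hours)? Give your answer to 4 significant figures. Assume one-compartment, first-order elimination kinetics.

C₀ = Dose / Vd = 1880 / 295 = 6.373 mg/L
k = ln2 / t½ = 0.693147 / 11.5 = 0.06027 h⁻¹
t = ln(C₀ / C) / k = ln(6.373 / 2.53) / 0.06027
  = ln(2.519) / 0.06027 = 0.9239 / 0.06027 = 15.33 h

15.33 h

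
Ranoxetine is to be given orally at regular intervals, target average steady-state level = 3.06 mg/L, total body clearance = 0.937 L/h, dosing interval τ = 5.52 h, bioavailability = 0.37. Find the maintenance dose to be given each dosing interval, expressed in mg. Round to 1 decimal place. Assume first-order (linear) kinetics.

At steady state, F × (Dose/τ) = Css × CL.
Dose = Css × CL × τ / F = 3.06 × 0.9370 × 5.52 / 0.37 = 42.78 mg

42.8 mg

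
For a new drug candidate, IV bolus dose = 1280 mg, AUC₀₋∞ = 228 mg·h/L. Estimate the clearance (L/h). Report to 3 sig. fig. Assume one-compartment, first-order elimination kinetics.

CL = Dose / AUC = 1280 / 228 = 5.614 L/h

5.61 L/h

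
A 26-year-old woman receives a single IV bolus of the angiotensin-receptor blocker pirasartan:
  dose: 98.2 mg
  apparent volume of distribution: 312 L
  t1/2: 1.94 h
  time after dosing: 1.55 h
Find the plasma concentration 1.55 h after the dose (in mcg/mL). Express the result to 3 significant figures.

C₀ = Dose / Vd = 98.20 / 312 = 0.3147 mg/L
k = ln2 / t½ = 0.693147 / 1.94 = 0.3573 h⁻¹
C = C₀ · e^(−k·t) = 0.3147 × e^(−0.3573 × 1.55)
  = 0.3147 × 0.5748 = 0.1809 mg/L
(0.1809 mg/L = 0.1809 mcg/mL)

0.181 mcg/mL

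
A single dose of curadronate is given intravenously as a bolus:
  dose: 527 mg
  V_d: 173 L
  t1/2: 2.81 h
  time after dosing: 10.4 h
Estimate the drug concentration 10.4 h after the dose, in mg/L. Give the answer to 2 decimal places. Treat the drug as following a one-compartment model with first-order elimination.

0.23 mg/L

C₀ = Dose / Vd = 527.0 / 173 = 3.046 mg/L
k = ln2 / t½ = 0.693147 / 2.81 = 0.2467 h⁻¹
C = C₀ · e^(−k·t) = 3.046 × e^(−0.2467 × 10.4)
  = 3.046 × 0.07687 = 0.2341 mg/L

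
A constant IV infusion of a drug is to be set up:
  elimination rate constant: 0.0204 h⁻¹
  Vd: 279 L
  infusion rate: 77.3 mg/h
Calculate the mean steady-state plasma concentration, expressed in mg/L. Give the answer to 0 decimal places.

CL = k × Vd = 0.02040 × 279 = 5.692 L/h
At steady state Css = R₀ / CL = 77.3 / 5.692 = 13.58 mg/L

14 mg/L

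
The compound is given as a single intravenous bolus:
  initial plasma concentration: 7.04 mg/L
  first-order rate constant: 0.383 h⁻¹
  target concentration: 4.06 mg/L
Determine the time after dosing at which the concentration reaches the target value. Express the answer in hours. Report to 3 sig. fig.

t = ln(C₀ / C) / k = ln(7.040 / 4.06) / 0.3830
  = ln(1.734) / 0.3830 = 0.5504 / 0.3830 = 1.437 h

1.44 h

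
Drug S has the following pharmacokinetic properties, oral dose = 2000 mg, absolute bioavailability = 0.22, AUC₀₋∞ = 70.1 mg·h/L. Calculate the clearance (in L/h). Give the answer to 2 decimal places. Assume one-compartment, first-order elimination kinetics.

6.28 L/h

CL = F·Dose / AUC = 0.22 × 2000 / 70.1 = 6.277 L/h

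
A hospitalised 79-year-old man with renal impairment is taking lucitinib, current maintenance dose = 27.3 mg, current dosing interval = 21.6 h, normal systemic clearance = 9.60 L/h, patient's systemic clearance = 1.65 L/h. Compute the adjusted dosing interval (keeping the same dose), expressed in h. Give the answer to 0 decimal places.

To keep the same average steady-state level, dosing rate must scale with clearance.
CL ratio = 1.65 / 9.60 = 0.1719
New interval (same dose) = 21.6 / 0.1719 = 125.7 h

126 h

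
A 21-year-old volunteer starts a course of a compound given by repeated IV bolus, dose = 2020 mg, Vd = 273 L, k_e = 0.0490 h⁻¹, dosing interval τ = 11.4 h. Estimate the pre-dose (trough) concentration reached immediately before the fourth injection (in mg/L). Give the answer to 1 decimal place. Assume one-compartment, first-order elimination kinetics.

8.0 mg/L

C₀ per dose = Dose / Vd = 2020 / 273 = 7.399 mg/L
Fraction remaining after one interval: r = e^(−kτ) = e^(−0.04900 × 11.4) = 0.5720
Before dose 4, 3 doses have been given (aged 1τ, 2τ, 3τ).
C_trough = C₀ × (r + r² + … + r^3) = C₀ × r(1−r^3)/(1−r)
        = 7.399 × 0.5720 × (1 − 0.1871) / (1 − 0.5720) = 8.038 mg/L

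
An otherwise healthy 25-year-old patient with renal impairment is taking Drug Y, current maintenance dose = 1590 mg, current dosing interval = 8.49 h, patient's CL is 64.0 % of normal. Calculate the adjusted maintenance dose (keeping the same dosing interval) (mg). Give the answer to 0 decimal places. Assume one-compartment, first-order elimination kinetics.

To keep the same average steady-state level, dosing rate must scale with clearance.
CL ratio = 64.0 / 100 = 0.6400
New dose (same interval) = 1590 × 0.6400 = 1018 mg

1018 mg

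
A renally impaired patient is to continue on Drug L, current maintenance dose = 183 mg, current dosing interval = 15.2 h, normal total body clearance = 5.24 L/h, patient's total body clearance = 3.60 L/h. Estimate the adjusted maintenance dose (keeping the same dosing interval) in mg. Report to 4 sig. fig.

125.7 mg

To keep the same average steady-state level, dosing rate must scale with clearance.
CL ratio = 3.60 / 5.24 = 0.6870
New dose (same interval) = 183 × 0.6870 = 125.7 mg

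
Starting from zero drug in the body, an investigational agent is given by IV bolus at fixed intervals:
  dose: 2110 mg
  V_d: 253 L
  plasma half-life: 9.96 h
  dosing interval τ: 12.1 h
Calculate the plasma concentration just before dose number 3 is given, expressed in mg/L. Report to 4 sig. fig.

5.141 mg/L

C₀ per dose = Dose / Vd = 2110 / 253 = 8.340 mg/L
k = ln2 / t½ = 0.693147 / 9.96 = 0.06959 h⁻¹
Fraction remaining after one interval: r = e^(−kτ) = e^(−0.06959 × 12.1) = 0.4308
Before dose 3, 2 doses have been given (aged 1τ, 2τ).
C_trough = C₀ × (r + r²) = 8.340 × (0.4308 + 0.1856) = 5.141 mg/L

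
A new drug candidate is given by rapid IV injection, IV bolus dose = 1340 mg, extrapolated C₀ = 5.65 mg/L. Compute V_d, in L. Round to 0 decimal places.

237 L

Vd = Dose / C₀ = 1340 / 5.65 = 237.2 L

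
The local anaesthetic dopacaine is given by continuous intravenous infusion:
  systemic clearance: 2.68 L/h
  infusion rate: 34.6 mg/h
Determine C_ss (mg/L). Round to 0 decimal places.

13 mg/L

At steady state Css = R₀ / CL = 34.6 / 2.680 = 12.91 mg/L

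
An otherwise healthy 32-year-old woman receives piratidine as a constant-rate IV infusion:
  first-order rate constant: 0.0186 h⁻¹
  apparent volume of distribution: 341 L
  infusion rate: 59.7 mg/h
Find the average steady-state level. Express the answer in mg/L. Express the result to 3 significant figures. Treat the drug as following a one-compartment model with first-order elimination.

9.41 mg/L

CL = k × Vd = 0.01860 × 341 = 6.343 L/h
At steady state Css = R₀ / CL = 59.7 / 6.343 = 9.412 mg/L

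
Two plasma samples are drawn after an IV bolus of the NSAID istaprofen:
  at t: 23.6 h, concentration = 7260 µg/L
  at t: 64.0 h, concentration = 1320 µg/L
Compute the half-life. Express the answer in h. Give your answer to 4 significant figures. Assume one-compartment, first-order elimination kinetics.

k = ln(C₁/C₂) / (t₂ − t₁) = ln(7260/1320) / (64.0 − 23.6)
  = 1.705 / 40.40 = 0.04220 h⁻¹
t½ = ln2 / k = 0.693147 / 0.04220 = 16.43 h

16.43 h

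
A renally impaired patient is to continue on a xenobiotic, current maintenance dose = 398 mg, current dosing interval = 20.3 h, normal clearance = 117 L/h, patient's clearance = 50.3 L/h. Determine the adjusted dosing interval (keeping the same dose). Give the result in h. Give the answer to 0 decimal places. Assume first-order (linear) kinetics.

To keep the same average steady-state level, dosing rate must scale with clearance.
CL ratio = 50.3 / 117 = 0.4299
New interval (same dose) = 20.3 / 0.4299 = 47.22 h

47 h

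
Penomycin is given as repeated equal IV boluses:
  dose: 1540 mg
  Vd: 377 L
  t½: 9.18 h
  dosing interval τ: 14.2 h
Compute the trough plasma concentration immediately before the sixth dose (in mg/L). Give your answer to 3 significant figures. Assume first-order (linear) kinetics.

2.12 mg/L

C₀ per dose = Dose / Vd = 1540 / 377 = 4.085 mg/L
k = ln2 / t½ = 0.693147 / 9.18 = 0.07551 h⁻¹
Fraction remaining after one interval: r = e^(−kτ) = e^(−0.07551 × 14.2) = 0.3422
Before dose 6, 5 doses have been given (aged 1τ, 2τ, 3τ, 4τ, 5τ).
C_trough = C₀ × (r + r² + … + r^5) = C₀ × r(1−r^5)/(1−r)
        = 4.085 × 0.3422 × (1 − 0.004692) / (1 − 0.3422) = 2.115 mg/L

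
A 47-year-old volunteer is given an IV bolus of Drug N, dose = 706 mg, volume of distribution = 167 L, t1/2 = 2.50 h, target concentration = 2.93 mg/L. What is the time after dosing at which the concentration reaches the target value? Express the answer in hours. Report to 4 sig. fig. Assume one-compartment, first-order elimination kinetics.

1.322 h

C₀ = Dose / Vd = 706.0 / 167 = 4.228 mg/L
k = ln2 / t½ = 0.693147 / 2.50 = 0.2773 h⁻¹
t = ln(C₀ / C) / k = ln(4.228 / 2.93) / 0.2773
  = ln(1.443) / 0.2773 = 0.3667 / 0.2773 = 1.322 h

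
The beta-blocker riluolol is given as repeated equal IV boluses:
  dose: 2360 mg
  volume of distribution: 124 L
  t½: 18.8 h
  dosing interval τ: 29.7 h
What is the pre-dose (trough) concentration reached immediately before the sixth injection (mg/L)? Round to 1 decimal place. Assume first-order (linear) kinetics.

9.5 mg/L

C₀ per dose = Dose / Vd = 2360 / 124 = 19.03 mg/L
k = ln2 / t½ = 0.693147 / 18.8 = 0.03687 h⁻¹
Fraction remaining after one interval: r = e^(−kτ) = e^(−0.03687 × 29.7) = 0.3345
Before dose 6, 5 doses have been given (aged 1τ, 2τ, 3τ, 4τ, 5τ).
C_trough = C₀ × (r + r² + … + r^5) = C₀ × r(1−r^5)/(1−r)
        = 19.03 × 0.3345 × (1 − 0.004188) / (1 − 0.3345) = 9.525 mg/L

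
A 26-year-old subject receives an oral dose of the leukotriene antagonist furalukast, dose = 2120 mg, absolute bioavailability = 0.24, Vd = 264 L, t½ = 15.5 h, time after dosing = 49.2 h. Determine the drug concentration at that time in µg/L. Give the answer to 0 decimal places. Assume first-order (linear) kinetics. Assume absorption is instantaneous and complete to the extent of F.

214 µg/L

Amount reaching circulation = F × Dose = 0.24 × 2120 = 508.8 mg
C₀ = F·Dose / Vd = 508.8 / 264 = 1.927 mg/L
k = ln2 / t½ = 0.693147 / 15.5 = 0.04472 h⁻¹
C = C₀ · e^(−k·t) = 1.927 × e^(−0.04472 × 49.2)
  = 1.927 × 0.1108 = 0.2135 mg/L
Convert: 0.2135 mg/L × 1000 = 213.5 µg/L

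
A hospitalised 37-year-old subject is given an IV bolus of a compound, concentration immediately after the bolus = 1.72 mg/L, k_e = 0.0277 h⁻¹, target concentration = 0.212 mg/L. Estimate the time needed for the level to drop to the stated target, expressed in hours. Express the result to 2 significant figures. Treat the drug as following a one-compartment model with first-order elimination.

t = ln(C₀ / C) / k = ln(1.720 / 0.212) / 0.02770
  = ln(8.113) / 0.02770 = 2.093 / 0.02770 = 75.56 h

76 h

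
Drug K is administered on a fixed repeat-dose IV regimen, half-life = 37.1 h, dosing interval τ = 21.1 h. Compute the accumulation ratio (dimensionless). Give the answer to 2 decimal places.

3.07

k = ln2 / t½ = 0.693147 / 37.1 = 0.01868 h⁻¹
e^(−kτ) = e^(−0.01868 × 21.1) = 0.6743
Accumulation ratio R = 1 / (1 − e^(−kτ)) = 1 / (1 − 0.6743) = 3.070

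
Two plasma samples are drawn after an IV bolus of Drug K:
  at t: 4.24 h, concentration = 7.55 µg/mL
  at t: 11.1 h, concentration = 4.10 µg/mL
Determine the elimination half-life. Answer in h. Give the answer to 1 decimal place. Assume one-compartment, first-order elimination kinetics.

7.8 h

k = ln(C₁/C₂) / (t₂ − t₁) = ln(7.55/4.10) / (11.1 − 4.24)
  = 0.6106 / 6.860 = 0.08901 h⁻¹
t½ = ln2 / k = 0.693147 / 0.08901 = 7.787 h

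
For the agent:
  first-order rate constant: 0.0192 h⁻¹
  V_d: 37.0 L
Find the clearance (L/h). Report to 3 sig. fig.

0.710 L/h

CL = k × Vd = 0.0192 × 37.0 = 0.7104 L/h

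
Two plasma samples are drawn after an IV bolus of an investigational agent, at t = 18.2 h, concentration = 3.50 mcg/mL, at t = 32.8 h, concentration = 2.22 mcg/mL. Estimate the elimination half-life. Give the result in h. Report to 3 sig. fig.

22.2 h

k = ln(C₁/C₂) / (t₂ − t₁) = ln(3.50/2.22) / (32.8 − 18.2)
  = 0.4553 / 14.60 = 0.03118 h⁻¹
t½ = ln2 / k = 0.693147 / 0.03118 = 22.23 h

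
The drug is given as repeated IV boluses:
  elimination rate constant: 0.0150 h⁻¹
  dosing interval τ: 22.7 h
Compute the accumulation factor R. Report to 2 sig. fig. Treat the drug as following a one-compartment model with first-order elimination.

3.5

e^(−kτ) = e^(−0.01500 × 22.7) = 0.7114
Accumulation ratio R = 1 / (1 − e^(−kτ)) = 1 / (1 − 0.7114) = 3.465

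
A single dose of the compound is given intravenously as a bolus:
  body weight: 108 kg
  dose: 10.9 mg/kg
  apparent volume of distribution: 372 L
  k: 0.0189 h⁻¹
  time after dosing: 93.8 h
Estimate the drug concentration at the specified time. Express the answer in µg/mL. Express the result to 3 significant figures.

Total dose = 10.9 × 108 = 1177 mg
C₀ = Dose / Vd = 1177 / 372 = 3.164 mg/L
C = C₀ · e^(−k·t) = 3.164 × e^(−0.01890 × 93.8)
  = 3.164 × 0.1699 = 0.5376 mg/L
(0.5376 mg/L = 0.5376 µg/mL)

0.538 µg/mL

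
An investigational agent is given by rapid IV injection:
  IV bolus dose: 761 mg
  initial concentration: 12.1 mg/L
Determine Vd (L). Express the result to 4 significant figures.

62.89 L

Vd = Dose / C₀ = 761.0 / 12.1 = 62.89 L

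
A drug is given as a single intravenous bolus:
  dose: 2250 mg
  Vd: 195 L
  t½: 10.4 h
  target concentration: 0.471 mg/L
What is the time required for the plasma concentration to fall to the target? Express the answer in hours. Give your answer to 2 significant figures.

48 h

C₀ = Dose / Vd = 2250 / 195 = 11.54 mg/L
k = ln2 / t½ = 0.693147 / 10.4 = 0.06665 h⁻¹
t = ln(C₀ / C) / k = ln(11.54 / 0.471) / 0.06665
  = ln(24.50) / 0.06665 = 3.199 / 0.06665 = 48.00 h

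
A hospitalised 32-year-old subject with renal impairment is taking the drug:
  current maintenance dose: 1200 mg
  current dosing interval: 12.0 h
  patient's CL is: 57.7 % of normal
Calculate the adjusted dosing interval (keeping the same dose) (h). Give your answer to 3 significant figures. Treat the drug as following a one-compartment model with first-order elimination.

20.8 h

To keep the same average steady-state level, dosing rate must scale with clearance.
CL ratio = 57.7 / 100 = 0.5770
New interval (same dose) = 12.0 / 0.5770 = 20.80 h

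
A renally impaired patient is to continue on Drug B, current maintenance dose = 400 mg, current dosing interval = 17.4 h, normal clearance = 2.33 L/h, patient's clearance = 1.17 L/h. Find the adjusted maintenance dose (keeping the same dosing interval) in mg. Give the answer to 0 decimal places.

201 mg

To keep the same average steady-state level, dosing rate must scale with clearance.
CL ratio = 1.17 / 2.33 = 0.5021
New dose (same interval) = 400 × 0.5021 = 200.8 mg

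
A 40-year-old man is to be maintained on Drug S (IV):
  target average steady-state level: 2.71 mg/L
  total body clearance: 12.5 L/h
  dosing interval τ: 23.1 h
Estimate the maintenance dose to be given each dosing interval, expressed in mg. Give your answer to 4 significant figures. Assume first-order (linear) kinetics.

782.5 mg

At steady state, Dose/τ = Css × CL.
Dose = Css × CL × τ = 2.71 × 12.50 × 23.1 = 782.5 mg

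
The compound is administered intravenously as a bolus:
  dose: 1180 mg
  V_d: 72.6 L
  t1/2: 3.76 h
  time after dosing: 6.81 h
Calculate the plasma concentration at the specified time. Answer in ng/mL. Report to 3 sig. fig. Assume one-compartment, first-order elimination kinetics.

4630 ng/mL

C₀ = Dose / Vd = 1180 / 72.6 = 16.25 mg/L
k = ln2 / t½ = 0.693147 / 3.76 = 0.1843 h⁻¹
C = C₀ · e^(−k·t) = 16.25 × e^(−0.1843 × 6.81)
  = 16.25 × 0.2851 = 4.633 mg/L
Convert: 4.633 mg/L × 1000 = 4633 ng/mL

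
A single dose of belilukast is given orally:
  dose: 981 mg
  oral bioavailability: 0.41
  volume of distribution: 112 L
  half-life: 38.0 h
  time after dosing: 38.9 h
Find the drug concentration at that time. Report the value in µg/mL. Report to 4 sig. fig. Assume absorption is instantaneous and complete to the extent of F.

Amount reaching circulation = F × Dose = 0.41 × 981.0 = 402.2 mg
C₀ = F·Dose / Vd = 402.2 / 112 = 3.591 mg/L
k = ln2 / t½ = 0.693147 / 38.0 = 0.01824 h⁻¹
C = C₀ · e^(−k·t) = 3.591 × e^(−0.01824 × 38.9)
  = 3.591 × 0.4919 = 1.766 mg/L
(1.766 mg/L = 1.766 µg/mL)

1.766 µg/mL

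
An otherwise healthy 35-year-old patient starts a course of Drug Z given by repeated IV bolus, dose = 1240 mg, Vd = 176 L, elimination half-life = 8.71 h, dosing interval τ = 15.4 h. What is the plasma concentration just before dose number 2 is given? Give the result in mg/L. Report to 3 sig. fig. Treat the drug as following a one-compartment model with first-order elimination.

2.07 mg/L

C₀ per dose = Dose / Vd = 1240 / 176 = 7.045 mg/L
k = ln2 / t½ = 0.693147 / 8.71 = 0.07958 h⁻¹
Fraction remaining after one interval: r = e^(−kτ) = e^(−0.07958 × 15.4) = 0.2936
Before dose 2, 1 dose has been given (aged 1τ).
C_trough = C₀ × r = 7.045 × 0.2936 = 2.068 mg/L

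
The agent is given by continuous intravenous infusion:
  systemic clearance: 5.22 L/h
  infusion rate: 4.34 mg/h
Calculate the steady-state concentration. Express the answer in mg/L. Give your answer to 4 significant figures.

0.8314 mg/L

At steady state Css = R₀ / CL = 4.34 / 5.220 = 0.8314 mg/L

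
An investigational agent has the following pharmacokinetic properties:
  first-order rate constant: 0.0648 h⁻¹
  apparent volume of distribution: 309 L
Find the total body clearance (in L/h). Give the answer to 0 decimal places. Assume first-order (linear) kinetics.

20 L/h

CL = k × Vd = 0.0648 × 309 = 20.02 L/h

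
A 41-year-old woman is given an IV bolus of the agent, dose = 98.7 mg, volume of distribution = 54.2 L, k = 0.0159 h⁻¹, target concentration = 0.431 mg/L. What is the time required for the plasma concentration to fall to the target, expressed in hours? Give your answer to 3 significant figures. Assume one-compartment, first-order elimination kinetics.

C₀ = Dose / Vd = 98.70 / 54.2 = 1.821 mg/L
t = ln(C₀ / C) / k = ln(1.821 / 0.431) / 0.01590
  = ln(4.225) / 0.01590 = 1.441 / 0.01590 = 90.63 h

90.6 h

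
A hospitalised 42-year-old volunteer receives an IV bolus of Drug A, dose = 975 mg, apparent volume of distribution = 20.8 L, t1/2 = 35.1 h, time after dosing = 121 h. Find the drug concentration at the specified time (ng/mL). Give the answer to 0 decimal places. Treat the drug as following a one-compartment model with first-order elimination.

C₀ = Dose / Vd = 975.0 / 20.8 = 46.88 mg/L
k = ln2 / t½ = 0.693147 / 35.1 = 0.01975 h⁻¹
C = C₀ · e^(−k·t) = 46.88 × e^(−0.01975 × 121)
  = 46.88 × 0.09165 = 4.297 mg/L
Convert: 4.297 mg/L × 1000 = 4297 ng/mL

4297 ng/mL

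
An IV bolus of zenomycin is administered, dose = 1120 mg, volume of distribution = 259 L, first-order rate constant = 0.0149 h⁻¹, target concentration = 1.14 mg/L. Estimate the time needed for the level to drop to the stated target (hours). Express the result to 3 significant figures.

89.5 h

C₀ = Dose / Vd = 1120 / 259 = 4.324 mg/L
t = ln(C₀ / C) / k = ln(4.324 / 1.14) / 0.01490
  = ln(3.793) / 0.01490 = 1.333 / 0.01490 = 89.46 h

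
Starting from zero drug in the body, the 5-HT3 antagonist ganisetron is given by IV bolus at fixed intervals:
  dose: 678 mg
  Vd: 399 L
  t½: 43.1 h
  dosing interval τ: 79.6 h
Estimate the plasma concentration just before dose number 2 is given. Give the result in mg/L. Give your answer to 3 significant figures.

0.472 mg/L

C₀ per dose = Dose / Vd = 678 / 399 = 1.699 mg/L
k = ln2 / t½ = 0.693147 / 43.1 = 0.01608 h⁻¹
Fraction remaining after one interval: r = e^(−kτ) = e^(−0.01608 × 79.6) = 0.2780
Before dose 2, 1 dose has been given (aged 1τ).
C_trough = C₀ × r = 1.699 × 0.2780 = 0.4723 mg/L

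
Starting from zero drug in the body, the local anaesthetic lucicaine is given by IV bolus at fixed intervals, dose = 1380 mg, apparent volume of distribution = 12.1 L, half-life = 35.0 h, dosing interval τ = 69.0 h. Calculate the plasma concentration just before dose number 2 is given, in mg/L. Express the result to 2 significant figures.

C₀ per dose = Dose / Vd = 1380 / 12.1 = 114.0 mg/L
k = ln2 / t½ = 0.693147 / 35.0 = 0.01980 h⁻¹
Fraction remaining after one interval: r = e^(−kτ) = e^(−0.01980 × 69.0) = 0.2551
Before dose 2, 1 dose has been given (aged 1τ).
C_trough = C₀ × r = 114.0 × 0.2551 = 29.08 mg/L

29 mg/L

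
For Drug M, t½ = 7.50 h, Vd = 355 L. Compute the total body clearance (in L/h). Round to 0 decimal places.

k = ln2 / t½ = 0.693147 / 7.50 = 0.09242 h⁻¹
CL = k × Vd = 0.09242 × 355 = 32.81 L/h

33 L/h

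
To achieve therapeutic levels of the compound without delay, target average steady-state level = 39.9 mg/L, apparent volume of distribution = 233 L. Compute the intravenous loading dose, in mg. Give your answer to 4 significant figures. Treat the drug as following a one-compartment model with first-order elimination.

LD = Css × Vd = 39.9 × 233 = 9297 mg

9297 mg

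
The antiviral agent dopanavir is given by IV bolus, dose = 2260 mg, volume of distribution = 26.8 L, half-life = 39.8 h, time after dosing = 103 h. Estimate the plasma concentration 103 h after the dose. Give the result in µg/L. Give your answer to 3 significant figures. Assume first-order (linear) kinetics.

C₀ = Dose / Vd = 2260 / 26.8 = 84.33 mg/L
k = ln2 / t½ = 0.693147 / 39.8 = 0.01742 h⁻¹
C = C₀ · e^(−k·t) = 84.33 × e^(−0.01742 × 103)
  = 84.33 × 0.1663 = 14.02 mg/L
Convert: 14.02 mg/L × 1000 = 14020 µg/L

14000 µg/L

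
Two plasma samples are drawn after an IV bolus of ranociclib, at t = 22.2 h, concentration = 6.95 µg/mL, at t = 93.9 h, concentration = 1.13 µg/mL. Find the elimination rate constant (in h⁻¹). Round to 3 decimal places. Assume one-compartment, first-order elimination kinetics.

0.025 h⁻¹

k = ln(C₁/C₂) / (t₂ − t₁) = ln(6.95/1.13) / (93.9 − 22.2)
  = 1.817 / 71.70 = 0.02534 h⁻¹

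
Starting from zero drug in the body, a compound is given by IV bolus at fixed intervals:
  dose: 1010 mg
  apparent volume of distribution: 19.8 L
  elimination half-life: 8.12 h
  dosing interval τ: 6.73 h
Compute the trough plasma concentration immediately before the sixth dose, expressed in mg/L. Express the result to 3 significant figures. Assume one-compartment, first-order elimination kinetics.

62.0 mg/L

C₀ per dose = Dose / Vd = 1010 / 19.8 = 51.01 mg/L
k = ln2 / t½ = 0.693147 / 8.12 = 0.08536 h⁻¹
Fraction remaining after one interval: r = e^(−kτ) = e^(−0.08536 × 6.73) = 0.5630
Before dose 6, 5 doses have been given (aged 1τ, 2τ, 3τ, 4τ, 5τ).
C_trough = C₀ × (r + r² + … + r^5) = C₀ × r(1−r^5)/(1−r)
        = 51.01 × 0.5630 × (1 − 0.05656) / (1 − 0.5630) = 62.00 mg/L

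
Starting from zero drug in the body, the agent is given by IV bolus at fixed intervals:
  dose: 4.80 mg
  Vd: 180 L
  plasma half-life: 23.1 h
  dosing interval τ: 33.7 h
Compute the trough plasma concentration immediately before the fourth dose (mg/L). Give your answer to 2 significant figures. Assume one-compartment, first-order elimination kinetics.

C₀ per dose = Dose / Vd = 4.80 / 180 = 0.02667 mg/L
k = ln2 / t½ = 0.693147 / 23.1 = 0.03001 h⁻¹
Fraction remaining after one interval: r = e^(−kτ) = e^(−0.03001 × 33.7) = 0.3637
Before dose 4, 3 doses have been given (aged 1τ, 2τ, 3τ).
C_trough = C₀ × (r + r² + … + r^3) = C₀ × r(1−r^3)/(1−r)
        = 0.02667 × 0.3637 × (1 − 0.04811) / (1 − 0.3637) = 0.01451 mg/L

0.015 mg/L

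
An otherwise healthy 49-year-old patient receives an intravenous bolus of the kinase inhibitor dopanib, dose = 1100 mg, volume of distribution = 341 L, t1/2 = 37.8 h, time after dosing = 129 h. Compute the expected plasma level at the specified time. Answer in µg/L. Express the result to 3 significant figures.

303 µg/L

C₀ = Dose / Vd = 1100 / 341 = 3.226 mg/L
k = ln2 / t½ = 0.693147 / 37.8 = 0.01834 h⁻¹
C = C₀ · e^(−k·t) = 3.226 × e^(−0.01834 × 129)
  = 3.226 × 0.09387 = 0.3028 mg/L
Convert: 0.3028 mg/L × 1000 = 302.8 µg/L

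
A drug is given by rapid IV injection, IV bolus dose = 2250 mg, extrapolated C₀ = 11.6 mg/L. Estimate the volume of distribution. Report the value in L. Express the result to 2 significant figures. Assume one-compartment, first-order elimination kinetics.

190 L

Vd = Dose / C₀ = 2250 / 11.6 = 194.0 L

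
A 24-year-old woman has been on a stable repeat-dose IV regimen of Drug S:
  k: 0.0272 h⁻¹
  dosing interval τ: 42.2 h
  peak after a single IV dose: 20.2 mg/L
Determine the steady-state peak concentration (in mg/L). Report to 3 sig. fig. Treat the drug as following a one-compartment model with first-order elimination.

29.6 mg/L

e^(−kτ) = e^(−0.02720 × 42.2) = 0.3173
Accumulation ratio R = 1 / (1 − e^(−kτ)) = 1 / (1 − 0.3173) = 1.465
Steady-state peak = C₀ × R = 20.2 × 1.465 = 29.59 mg/L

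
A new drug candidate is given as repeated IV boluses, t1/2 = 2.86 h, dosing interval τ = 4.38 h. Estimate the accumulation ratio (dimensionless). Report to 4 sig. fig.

k = ln2 / t½ = 0.693147 / 2.86 = 0.2424 h⁻¹
e^(−kτ) = e^(−0.2424 × 4.38) = 0.3459
Accumulation ratio R = 1 / (1 − e^(−kτ)) = 1 / (1 − 0.3459) = 1.529

1.529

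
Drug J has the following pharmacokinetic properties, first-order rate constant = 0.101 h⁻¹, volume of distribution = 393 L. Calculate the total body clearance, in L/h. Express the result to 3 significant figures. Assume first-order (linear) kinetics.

39.7 L/h

CL = k × Vd = 0.101 × 393 = 39.69 L/h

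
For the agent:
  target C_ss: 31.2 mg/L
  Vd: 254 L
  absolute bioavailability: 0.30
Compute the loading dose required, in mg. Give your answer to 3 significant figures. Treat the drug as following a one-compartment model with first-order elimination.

LD = Css × Vd / F = 31.2 × 254 / 0.30 = 26420 mg

26400 mg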